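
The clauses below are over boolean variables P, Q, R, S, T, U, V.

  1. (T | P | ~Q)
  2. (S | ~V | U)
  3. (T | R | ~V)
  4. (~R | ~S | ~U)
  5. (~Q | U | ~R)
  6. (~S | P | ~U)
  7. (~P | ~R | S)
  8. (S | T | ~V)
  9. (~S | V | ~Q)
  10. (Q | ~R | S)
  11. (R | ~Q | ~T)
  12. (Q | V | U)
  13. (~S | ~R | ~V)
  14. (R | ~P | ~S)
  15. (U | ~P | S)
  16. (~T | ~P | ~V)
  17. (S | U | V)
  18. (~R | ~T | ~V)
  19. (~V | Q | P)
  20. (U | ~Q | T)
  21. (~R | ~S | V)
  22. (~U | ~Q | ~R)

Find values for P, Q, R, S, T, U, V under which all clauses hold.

Try P = False.
Try Q = False.
  then V is forced to False.
  then U is forced to True.
  then S is forced to False.
  then R is forced to False.
T is now unconstrained; take T = False.
Every clause has at least one true literal under this assignment.

P = 0  Q = 0  R = 0  S = 0  T = 0  U = 1  V = 0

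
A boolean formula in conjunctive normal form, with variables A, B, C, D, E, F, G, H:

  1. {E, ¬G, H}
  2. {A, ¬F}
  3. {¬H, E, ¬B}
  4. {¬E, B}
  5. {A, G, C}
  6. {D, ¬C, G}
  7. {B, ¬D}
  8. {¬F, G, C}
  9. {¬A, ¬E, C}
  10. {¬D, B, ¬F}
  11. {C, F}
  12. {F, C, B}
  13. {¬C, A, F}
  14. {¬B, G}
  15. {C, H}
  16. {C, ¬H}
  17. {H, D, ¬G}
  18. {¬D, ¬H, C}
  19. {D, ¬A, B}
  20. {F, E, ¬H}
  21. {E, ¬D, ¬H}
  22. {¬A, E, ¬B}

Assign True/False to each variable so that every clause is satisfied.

A=1, B=1, C=1, D=1, E=1, F=1, G=1, H=1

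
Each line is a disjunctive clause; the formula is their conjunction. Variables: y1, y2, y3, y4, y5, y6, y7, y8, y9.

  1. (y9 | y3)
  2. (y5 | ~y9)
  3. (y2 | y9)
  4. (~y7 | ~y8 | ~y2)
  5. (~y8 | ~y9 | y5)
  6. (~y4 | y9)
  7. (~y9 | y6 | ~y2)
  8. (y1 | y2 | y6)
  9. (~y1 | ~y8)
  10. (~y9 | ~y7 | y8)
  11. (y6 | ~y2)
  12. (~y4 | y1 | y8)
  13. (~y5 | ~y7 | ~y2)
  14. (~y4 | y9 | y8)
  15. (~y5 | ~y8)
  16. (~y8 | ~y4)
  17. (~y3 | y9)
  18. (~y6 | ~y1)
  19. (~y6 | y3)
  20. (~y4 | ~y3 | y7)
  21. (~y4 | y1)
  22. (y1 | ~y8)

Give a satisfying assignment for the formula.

y1=False, y2=True, y3=True, y4=False, y5=True, y6=True, y7=False, y8=False, y9=True

y4 occurs only negated in the remaining clauses — set y4 = False.
Branch on y1: take y1 = False.
  then y8 is forced to False.
The remaining clauses are satisfied by y2 = True, y3 = True, y5 = True, y6 = True, y7 = False, y9 = True.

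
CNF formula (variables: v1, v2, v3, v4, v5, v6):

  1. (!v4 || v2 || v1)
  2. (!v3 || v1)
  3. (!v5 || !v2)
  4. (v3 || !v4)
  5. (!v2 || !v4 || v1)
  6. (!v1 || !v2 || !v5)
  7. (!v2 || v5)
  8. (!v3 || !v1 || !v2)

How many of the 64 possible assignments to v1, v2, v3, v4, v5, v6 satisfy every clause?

Split on v2, then v1.
  v2=1, v1=1: a clause becomes empty — 0.
  v2=1, v1=0: a clause becomes empty — 0.
  v2=0, v1=1: v5, v6 free; 3 ways for (v3,v4) × 2^2 = 12.
  v2=0, v1=0: remaining (v3,v4,v5,v6) ∈ {(0,0,0,0); (0,0,0,1); (0,0,1,0); (0,0,1,1)} — 4.
Total: 0 + 0 + 12 + 4 = 16.

16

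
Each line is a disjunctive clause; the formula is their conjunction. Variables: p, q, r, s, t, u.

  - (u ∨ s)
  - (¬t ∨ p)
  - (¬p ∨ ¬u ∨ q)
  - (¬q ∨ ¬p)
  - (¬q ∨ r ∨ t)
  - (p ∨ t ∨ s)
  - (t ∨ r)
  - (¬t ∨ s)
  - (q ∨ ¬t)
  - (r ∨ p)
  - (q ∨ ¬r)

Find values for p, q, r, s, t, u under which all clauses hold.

p=False, q=True, r=True, s=True, t=False, u=True

Pure literal: s appears only positively; assign s = True.
Branch on p: take p = False.
  then t is forced to False.
  then r is forced to True.
  then q is forced to True.
u is now unconstrained; take u = True.
Every clause has at least one true literal under this assignment.
Check each clause:
  1. (s ∨ u) — s is true.
  2. (p ∨ ¬t) — ¬t is true.
  3. (¬u ∨ ¬p ∨ q) — q is true.
  4. (¬p ∨ ¬q) — ¬p is true.
  5. (¬q ∨ t ∨ r) — r is true.
  6. (p ∨ t ∨ s) — s is true.
  7. (r ∨ t) — r is true.
  8. (¬t ∨ s) — ¬t is true.
  9. (¬t ∨ q) — q is true.
  10. (p ∨ r) — r is true.
  11. (q ∨ ¬r) — q is true.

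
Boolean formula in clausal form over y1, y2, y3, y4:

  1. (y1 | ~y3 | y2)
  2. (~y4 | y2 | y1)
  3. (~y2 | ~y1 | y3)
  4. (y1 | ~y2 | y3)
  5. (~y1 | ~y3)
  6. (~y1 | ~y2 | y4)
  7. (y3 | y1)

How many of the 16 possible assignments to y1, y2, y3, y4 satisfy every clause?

Satisfying assignments:
  y1=0 y2=1 y3=1 y4=0
  y1=0 y2=1 y3=1 y4=1
  y1=1 y2=0 y3=0 y4=0
  y1=1 y2=0 y3=0 y4=1
That's 4 in total.

4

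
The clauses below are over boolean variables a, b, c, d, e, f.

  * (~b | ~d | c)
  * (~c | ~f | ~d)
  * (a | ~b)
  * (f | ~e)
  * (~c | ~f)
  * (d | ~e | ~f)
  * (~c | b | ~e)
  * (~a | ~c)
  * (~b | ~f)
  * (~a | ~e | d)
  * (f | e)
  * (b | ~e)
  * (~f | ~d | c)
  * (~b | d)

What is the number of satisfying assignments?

The models are:
  a=F b=F c=F d=F e=F f=T
  a=T b=F c=F d=F e=F f=T
That's 2 in total.

2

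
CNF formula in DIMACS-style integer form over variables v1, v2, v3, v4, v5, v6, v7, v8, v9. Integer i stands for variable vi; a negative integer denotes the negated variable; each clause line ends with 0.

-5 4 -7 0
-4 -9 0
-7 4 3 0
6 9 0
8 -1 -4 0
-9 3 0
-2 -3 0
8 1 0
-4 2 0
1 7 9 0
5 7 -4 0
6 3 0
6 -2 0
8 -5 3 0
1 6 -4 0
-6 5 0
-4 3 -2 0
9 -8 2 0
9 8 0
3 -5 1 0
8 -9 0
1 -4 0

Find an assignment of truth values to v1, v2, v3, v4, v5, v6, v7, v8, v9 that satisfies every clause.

v1=0, v2=0, v3=1, v4=0, v5=1, v6=0, v7=0, v8=1, v9=1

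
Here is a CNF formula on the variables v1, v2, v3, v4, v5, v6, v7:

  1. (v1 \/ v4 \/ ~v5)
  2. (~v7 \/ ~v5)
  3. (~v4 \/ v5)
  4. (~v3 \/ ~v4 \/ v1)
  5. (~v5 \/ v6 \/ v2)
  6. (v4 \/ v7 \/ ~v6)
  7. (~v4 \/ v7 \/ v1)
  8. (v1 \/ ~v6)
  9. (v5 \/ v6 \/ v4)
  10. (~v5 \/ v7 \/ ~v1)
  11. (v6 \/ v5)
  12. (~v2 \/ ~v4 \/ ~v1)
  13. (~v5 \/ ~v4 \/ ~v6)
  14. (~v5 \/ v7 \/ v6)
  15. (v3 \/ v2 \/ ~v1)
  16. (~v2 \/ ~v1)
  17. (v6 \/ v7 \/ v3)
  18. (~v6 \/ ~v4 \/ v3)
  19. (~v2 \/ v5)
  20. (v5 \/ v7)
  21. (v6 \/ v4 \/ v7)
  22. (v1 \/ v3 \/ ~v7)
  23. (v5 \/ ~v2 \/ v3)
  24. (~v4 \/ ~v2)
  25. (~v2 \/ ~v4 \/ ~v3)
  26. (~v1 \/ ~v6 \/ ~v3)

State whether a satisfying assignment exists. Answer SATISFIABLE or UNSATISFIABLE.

v4 = True:
  propagation gives v5=True, v7=False, v1=True; an empty clause results — contradiction.
v4 = False:
  v5 = True:
    propagation gives v1=True, v7=False; an empty clause results — contradiction.
  v5 = False:
    propagation gives v6=True, v7=True, v1=True, v2=False; an empty clause results — contradiction.
Every branch closes, so no satisfying assignment exists.

UNSATISFIABLE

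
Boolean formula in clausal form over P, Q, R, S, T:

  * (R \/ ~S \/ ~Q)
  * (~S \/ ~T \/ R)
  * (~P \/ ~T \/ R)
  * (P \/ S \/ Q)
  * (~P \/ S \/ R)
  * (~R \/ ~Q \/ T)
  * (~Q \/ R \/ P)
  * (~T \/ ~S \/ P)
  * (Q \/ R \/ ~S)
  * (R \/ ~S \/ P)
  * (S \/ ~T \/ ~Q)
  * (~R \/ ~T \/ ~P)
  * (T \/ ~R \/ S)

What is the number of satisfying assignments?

2

Satisfying assignments:
  P=0 Q=0 R=1 S=1 T=0
  P=1 Q=0 R=1 S=1 T=0
That's 2 in total.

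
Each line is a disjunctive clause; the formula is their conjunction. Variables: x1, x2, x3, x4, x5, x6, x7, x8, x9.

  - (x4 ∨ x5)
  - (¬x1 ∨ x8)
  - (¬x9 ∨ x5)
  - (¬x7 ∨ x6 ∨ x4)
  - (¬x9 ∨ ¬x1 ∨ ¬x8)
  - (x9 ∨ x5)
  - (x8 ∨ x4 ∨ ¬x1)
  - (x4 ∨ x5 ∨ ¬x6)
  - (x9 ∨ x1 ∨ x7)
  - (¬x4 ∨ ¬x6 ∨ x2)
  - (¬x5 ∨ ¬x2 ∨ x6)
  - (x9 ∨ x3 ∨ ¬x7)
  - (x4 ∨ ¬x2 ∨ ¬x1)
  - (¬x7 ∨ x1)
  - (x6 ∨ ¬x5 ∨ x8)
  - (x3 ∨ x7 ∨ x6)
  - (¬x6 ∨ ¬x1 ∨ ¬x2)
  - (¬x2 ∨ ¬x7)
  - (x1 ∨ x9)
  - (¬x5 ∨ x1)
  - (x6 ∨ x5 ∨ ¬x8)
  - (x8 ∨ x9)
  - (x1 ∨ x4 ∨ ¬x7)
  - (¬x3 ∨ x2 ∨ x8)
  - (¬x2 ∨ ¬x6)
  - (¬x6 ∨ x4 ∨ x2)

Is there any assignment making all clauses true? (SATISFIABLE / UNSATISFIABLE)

SATISFIABLE

Set x1 = True and propagate.
  then x8 is forced to True.
  then x9 is forced to False.
  then x5 is forced to True.
Try x2 = False.
Branch on x3: take x3 = True.
The remaining clauses are satisfied by x4 = False, x6 = False, x7 = False.
So x1=T, x2=F, x3=T, x4=F, x5=T, x6=F, x7=F, x8=T, x9=F is a satisfying assignment.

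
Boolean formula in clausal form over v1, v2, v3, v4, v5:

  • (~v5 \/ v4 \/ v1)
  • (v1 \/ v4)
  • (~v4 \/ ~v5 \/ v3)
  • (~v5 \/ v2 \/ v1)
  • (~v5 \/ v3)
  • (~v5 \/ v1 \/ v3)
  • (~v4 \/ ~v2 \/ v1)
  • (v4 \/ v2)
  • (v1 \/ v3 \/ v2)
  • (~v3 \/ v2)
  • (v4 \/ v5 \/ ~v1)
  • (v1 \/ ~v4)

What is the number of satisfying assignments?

5

Satisfying assignments:
  v1=T v2=F v3=F v4=T v5=F
  v1=T v2=T v3=F v4=T v5=F
  v1=T v2=T v3=T v4=F v5=T
  v1=T v2=T v3=T v4=T v5=F
  v1=T v2=T v3=T v4=T v5=T
That's 5 in total.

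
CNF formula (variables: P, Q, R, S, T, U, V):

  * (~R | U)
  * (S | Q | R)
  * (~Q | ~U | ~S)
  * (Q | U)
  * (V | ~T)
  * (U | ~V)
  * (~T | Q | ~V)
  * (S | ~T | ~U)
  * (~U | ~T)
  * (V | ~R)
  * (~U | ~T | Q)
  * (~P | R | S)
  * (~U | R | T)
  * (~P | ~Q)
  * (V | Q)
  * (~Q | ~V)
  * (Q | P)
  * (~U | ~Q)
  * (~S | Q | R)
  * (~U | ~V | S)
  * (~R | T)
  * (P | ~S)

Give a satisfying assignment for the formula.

P=F  Q=T  R=F  S=F  T=F  U=F  V=F

Check each clause:
  1. (~R | U) — ~R is true.
  2. (Q | S | R) — Q is true.
  3. (~Q | ~U | ~S) — ~U is true.
  4. (U | Q) — Q is true.
  5. (~T | V) — ~T is true.
  6. (U | ~V) — ~V is true.
  7. (~T | ~V | Q) — ~V is true.
  8. (~T | ~U | S) — ~U is true.
  9. (~T | ~U) — ~U is true.
  10. (V | ~R) — ~R is true.
  11. (~T | ~U | Q) — Q is true.
  12. (R | ~P | S) — ~P is true.
  13. (T | ~U | R) — ~U is true.
  14. (~Q | ~P) — ~P is true.
  15. (V | Q) — Q is true.
  16. (~Q | ~V) — ~V is true.
  17. (Q | P) — Q is true.
  18. (~U | ~Q) — ~U is true.
  19. (Q | R | ~S) — Q is true.
  20. (~V | S | ~U) — ~V is true.
  21. (~R | T) — ~R is true.
  22. (P | ~S) — ~S is true.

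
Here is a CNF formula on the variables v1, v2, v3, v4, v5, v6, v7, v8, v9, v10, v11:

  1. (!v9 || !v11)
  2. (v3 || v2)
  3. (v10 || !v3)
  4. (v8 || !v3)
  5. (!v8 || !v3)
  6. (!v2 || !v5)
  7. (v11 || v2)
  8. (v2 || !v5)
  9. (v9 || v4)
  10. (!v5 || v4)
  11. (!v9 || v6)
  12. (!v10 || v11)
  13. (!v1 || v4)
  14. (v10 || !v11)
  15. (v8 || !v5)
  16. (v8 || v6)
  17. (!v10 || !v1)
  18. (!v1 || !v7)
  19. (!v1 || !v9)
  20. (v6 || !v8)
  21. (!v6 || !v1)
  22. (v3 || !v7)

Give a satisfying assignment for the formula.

v1 = F, v2 = T, v3 = F, v4 = T, v5 = F, v6 = T, v7 = F, v8 = F, v9 = F, v10 = F, v11 = F

Check each clause:
  1. (!v9 || !v11) — !v11 is true.
  2. (v2 || v3) — v2 is true.
  3. (v10 || !v3) — !v3 is true.
  4. (v8 || !v3) — !v3 is true.
  5. (!v3 || !v8) — !v8 is true.
  6. (!v5 || !v2) — !v5 is true.
  7. (v2 || v11) — v2 is true.
  8. (!v5 || v2) — v2 is true.
  9. (v4 || v9) — v4 is true.
  10. (v4 || !v5) — !v5 is true.
  11. (v6 || !v9) — v6 is true.
  12. (!v10 || v11) — !v10 is true.
  13. (v4 || !v1) — v4 is true.
  14. (v10 || !v11) — !v11 is true.
  15. (v8 || !v5) — !v5 is true.
  16. (v6 || v8) — v6 is true.
  17. (!v10 || !v1) — !v1 is true.
  18. (!v1 || !v7) — !v7 is true.
  19. (!v9 || !v1) — !v1 is true.
  20. (v6 || !v8) — !v8 is true.
  21. (!v1 || !v6) — !v1 is true.
  22. (v3 || !v7) — !v7 is true.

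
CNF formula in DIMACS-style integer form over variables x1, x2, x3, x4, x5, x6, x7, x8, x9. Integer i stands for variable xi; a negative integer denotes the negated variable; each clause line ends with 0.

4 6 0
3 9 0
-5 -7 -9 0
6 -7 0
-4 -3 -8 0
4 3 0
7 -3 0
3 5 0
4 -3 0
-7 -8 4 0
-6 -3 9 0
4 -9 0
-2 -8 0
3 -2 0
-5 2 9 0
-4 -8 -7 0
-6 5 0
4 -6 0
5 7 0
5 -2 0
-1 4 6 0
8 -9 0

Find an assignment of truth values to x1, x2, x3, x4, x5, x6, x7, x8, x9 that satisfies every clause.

x1=0, x2=0, x3=0, x4=1, x5=1, x6=0, x7=0, x8=1, x9=1

x1 occurs only negated in the remaining clauses — set x1 = False.
Branch on x2: take x2 = False.
Try x3 = False.
  then x9 is forced to True.
  then x4 is forced to True.
  then x5 is forced to True.
  then x7 is forced to False.
  then x8 is forced to True.
x6 is now unconstrained; take x6 = False.
Every clause has at least one true literal under this assignment.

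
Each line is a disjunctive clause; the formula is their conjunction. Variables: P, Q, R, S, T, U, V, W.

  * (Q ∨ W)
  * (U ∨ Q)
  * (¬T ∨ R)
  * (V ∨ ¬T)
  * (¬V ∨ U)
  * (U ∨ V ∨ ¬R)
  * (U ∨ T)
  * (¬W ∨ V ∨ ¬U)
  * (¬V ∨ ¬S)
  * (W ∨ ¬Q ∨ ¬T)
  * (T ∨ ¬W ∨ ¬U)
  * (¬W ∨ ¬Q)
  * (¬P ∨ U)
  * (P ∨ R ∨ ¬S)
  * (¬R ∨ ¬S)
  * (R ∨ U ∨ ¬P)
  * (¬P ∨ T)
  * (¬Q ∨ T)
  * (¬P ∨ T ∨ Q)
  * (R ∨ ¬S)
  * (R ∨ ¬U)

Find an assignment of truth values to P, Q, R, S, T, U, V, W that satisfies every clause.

P=T, Q=F, R=T, S=F, T=T, U=T, V=T, W=T

Check each clause:
  1. (W ∨ Q) — W is true.
  2. (Q ∨ U) — U is true.
  3. (¬T ∨ R) — R is true.
  4. (V ∨ ¬T) — V is true.
  5. (¬V ∨ U) — U is true.
  6. (V ∨ U ∨ ¬R) — U is true.
  7. (T ∨ U) — T is true.
  8. (¬U ∨ ¬W ∨ V) — V is true.
  9. (¬S ∨ ¬V) — ¬S is true.
  10. (W ∨ ¬T ∨ ¬Q) — W is true.
  11. (¬W ∨ T ∨ ¬U) — T is true.
  12. (¬W ∨ ¬Q) — ¬Q is true.
  13. (U ∨ ¬P) — U is true.
  14. (R ∨ P ∨ ¬S) — P is true.
  15. (¬S ∨ ¬R) — ¬S is true.
  16. (R ∨ ¬P ∨ U) — R is true.
  17. (T ∨ ¬P) — T is true.
  18. (T ∨ ¬Q) — T is true.
  19. (¬P ∨ Q ∨ T) — T is true.
  20. (R ∨ ¬S) — R is true.
  21. (¬U ∨ R) — R is true.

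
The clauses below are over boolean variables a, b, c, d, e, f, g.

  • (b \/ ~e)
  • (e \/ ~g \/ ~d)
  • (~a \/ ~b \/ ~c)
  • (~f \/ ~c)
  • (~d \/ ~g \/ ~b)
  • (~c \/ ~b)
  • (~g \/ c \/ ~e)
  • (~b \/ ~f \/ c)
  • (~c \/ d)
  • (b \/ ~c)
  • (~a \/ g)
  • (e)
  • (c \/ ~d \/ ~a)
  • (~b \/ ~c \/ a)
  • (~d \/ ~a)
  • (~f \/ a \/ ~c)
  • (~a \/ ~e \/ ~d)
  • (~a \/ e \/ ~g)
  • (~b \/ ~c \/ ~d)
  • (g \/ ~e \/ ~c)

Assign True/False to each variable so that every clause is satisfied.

a = F, b = T, c = F, d = F, e = T, f = F, g = F

Check each clause:
  1. (~e \/ b) — b is true.
  2. (~d \/ e \/ ~g) — ~g is true.
  3. (~c \/ ~a \/ ~b) — ~c is true.
  4. (~f \/ ~c) — ~f is true.
  5. (~d \/ ~b \/ ~g) — ~g is true.
  6. (~c \/ ~b) — ~c is true.
  7. (~e \/ ~g \/ c) — ~g is true.
  8. (~f \/ c \/ ~b) — ~f is true.
  9. (~c \/ d) — ~c is true.
  10. (b \/ ~c) — b is true.
  11. (g \/ ~a) — ~a is true.
  12. (e) — e is true.
  13. (c \/ ~a \/ ~d) — ~d is true.
  14. (a \/ ~b \/ ~c) — ~c is true.
  15. (~d \/ ~a) — ~d is true.
  16. (~f \/ a \/ ~c) — ~f is true.
  17. (~d \/ ~e \/ ~a) — ~d is true.
  18. (~g \/ e \/ ~a) — ~g is true.
  19. (~c \/ ~d \/ ~b) — ~d is true.
  20. (g \/ ~c \/ ~e) — ~c is true.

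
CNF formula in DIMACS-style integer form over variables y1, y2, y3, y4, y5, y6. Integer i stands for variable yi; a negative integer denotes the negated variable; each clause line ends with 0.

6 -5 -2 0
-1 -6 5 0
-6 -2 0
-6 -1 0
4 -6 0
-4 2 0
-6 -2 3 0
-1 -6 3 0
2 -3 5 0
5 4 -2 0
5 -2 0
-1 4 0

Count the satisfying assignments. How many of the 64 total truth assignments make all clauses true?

3

The models are:
  y1=0 y2=0 y3=0 y4=0 y5=0 y6=0
  y1=0 y2=0 y3=0 y4=0 y5=1 y6=0
  y1=0 y2=0 y3=1 y4=0 y5=1 y6=0
That's 3 in total.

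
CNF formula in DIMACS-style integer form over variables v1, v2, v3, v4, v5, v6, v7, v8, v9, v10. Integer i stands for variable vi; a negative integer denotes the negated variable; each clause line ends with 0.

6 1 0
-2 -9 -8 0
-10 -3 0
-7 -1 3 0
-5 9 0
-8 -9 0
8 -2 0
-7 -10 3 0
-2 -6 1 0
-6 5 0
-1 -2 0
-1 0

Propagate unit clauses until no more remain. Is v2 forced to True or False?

False

Unit clause (NOT v1) sets v1 = False.
In (v6 OR v1), v1 is now false; v6 must hold, so v6 = True.
From (NOT v2 OR NOT v6 OR v1) and v1 = False, v6 = True: v2 = False.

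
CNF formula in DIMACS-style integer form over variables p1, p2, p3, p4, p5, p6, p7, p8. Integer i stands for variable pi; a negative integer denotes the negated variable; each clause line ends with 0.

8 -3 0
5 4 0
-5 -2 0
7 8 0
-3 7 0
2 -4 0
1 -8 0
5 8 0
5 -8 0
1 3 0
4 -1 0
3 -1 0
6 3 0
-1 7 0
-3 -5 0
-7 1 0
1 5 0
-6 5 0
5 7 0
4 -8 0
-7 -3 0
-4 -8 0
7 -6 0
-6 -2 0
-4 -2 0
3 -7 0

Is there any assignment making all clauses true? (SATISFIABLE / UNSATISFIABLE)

p3 = True:
  propagation gives p8=True, p7=True; an empty clause results — contradiction.
p3 = False:
  propagation gives p1=True; an empty clause results — contradiction.
Every branch closes, so no satisfying assignment exists.

UNSATISFIABLE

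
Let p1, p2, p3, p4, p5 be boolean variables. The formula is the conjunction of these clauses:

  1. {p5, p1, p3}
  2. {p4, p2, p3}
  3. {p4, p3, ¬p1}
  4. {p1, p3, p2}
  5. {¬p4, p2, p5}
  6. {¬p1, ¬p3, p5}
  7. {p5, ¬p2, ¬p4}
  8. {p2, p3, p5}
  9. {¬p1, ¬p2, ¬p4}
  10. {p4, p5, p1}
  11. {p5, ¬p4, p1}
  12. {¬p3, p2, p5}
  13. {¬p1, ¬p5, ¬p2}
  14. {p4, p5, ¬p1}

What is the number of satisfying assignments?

Case analysis on p5 and p1:
  p5=T, p1=T: remaining (p2,p3,p4) ∈ {(F,F,T); (F,T,F); (F,T,T)} — 3.
  p5=T, p1=F: p4 free; 3 ways for (p2,p3) × 2^1 = 6.
  p5=F, p1=T: a clause becomes empty — 0.
  p5=F, p1=F: a clause becomes empty — 0.
Total: 3 + 6 + 0 + 0 = 9.

9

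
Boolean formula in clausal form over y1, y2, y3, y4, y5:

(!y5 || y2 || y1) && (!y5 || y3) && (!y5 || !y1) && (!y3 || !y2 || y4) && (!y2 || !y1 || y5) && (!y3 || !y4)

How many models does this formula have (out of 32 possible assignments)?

8

Split on y5, then y1.
  y5=T, y1=T: a clause becomes empty — 0.
  y5=T, y1=F: a clause becomes empty — 0.
  y5=F, y1=T: remaining (y2,y3,y4) ∈ {(F,F,F); (F,F,T); (F,T,F)} — 3.
  y5=F, y1=F: 5 of the 8 assignments to (y2,y3,y4) work.
Total: 0 + 0 + 3 + 5 = 8.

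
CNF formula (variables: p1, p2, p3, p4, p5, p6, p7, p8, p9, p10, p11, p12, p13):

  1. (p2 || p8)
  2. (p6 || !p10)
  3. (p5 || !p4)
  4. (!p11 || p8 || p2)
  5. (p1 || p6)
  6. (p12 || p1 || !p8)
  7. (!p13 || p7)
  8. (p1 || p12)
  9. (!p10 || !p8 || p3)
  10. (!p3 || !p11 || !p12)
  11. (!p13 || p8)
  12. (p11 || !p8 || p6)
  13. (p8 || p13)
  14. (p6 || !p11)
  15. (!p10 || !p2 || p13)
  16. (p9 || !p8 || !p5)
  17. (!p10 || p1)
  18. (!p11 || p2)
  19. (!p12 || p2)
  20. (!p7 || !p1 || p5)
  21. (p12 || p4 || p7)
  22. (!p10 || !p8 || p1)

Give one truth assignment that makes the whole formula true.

p1 = 1, p2 = 1, p3 = 1, p4 = 0, p5 = 1, p6 = 1, p7 = 1, p8 = 1, p9 = 1, p10 = 1, p11 = 0, p12 = 0, p13 = 1

p6 occurs only positively in the remaining clauses — set p6 = True.
p9 occurs only positively in the remaining clauses — set p9 = True.
Set p1 = True and propagate.
Try p2 = True.
Branch on p3: take p3 = True.
The remaining clauses are satisfied by p4 = False, p5 = True, p7 = True, p8 = True, p10 = True, p11 = False, p12 = False, p13 = True.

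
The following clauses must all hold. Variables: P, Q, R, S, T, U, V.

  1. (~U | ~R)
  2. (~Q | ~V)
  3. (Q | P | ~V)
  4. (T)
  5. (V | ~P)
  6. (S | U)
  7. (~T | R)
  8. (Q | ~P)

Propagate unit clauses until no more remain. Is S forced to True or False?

True

(T) stands alone — T = True.
From (~T | R) and T = True: R = True.
(~U | ~R): since R = True, the clause reduces to (~U). U = False.
From (U | S) and U = False: S = True.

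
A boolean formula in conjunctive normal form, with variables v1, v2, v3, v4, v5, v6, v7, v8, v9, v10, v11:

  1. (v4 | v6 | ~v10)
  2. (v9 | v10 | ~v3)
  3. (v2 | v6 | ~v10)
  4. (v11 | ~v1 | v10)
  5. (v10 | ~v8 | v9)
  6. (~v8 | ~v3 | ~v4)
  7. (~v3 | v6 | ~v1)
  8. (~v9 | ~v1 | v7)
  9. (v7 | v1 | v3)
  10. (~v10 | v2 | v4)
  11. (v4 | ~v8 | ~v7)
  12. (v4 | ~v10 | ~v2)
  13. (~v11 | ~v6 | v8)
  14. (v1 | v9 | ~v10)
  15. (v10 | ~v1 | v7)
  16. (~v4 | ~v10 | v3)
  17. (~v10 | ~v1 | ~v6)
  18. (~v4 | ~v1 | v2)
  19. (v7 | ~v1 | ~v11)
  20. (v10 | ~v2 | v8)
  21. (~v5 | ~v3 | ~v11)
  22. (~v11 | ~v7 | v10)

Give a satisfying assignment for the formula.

v1 = False  v2 = True  v3 = True  v4 = False  v5 = False  v6 = False  v7 = False  v8 = True  v9 = True  v10 = False  v11 = True

Pure literal: v5 appears only negated; assign v5 = False.
Branch on v1: take v1 = False.
For the remaining variables, v2 = True, v3 = True, v4 = False, v6 = False, v7 = False, v8 = True, v9 = True, v10 = False, v11 = True works.
Every clause has at least one true literal under this assignment.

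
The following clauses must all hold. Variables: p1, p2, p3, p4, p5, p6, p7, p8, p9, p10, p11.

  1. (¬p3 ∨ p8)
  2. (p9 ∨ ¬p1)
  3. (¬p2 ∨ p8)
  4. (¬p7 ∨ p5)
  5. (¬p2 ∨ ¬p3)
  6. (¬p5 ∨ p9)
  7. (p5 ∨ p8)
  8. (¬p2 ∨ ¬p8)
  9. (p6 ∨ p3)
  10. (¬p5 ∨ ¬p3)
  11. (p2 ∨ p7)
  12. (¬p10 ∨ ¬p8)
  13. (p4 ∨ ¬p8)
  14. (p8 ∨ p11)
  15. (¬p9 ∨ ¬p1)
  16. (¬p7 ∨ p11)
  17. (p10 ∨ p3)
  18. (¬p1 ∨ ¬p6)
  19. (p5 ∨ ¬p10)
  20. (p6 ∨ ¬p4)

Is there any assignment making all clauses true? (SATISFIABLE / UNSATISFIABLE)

SATISFIABLE

p1 occurs only negated in the remaining clauses — set p1 = False.
p11 occurs only positively in the remaining clauses — set p11 = True.
Try p2 = False.
  then p7 is forced to True.
  then p5 is forced to True.
  then p9 is forced to True.
  then p3 is forced to False.
  then p6 is forced to True.
  then p10 is forced to True.
  then p8 is forced to False.
p4 is now unconstrained; take p4 = False.
So p1=F, p2=F, p3=F, p4=F, p5=T, p6=T, p7=T, p8=F, p9=T, p10=T, p11=T is a satisfying assignment.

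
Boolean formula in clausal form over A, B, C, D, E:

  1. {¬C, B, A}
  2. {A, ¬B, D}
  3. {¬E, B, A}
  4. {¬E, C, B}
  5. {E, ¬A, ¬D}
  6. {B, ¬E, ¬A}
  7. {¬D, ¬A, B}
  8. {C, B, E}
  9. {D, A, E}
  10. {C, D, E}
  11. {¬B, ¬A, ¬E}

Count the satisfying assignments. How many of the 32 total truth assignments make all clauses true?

6

The models are:
  A=0 B=1 C=0 D=1 E=0
  A=0 B=1 C=0 D=1 E=1
  A=0 B=1 C=1 D=1 E=0
  A=0 B=1 C=1 D=1 E=1
  A=1 B=0 C=1 D=0 E=0
  A=1 B=1 C=1 D=0 E=0
Count: 6.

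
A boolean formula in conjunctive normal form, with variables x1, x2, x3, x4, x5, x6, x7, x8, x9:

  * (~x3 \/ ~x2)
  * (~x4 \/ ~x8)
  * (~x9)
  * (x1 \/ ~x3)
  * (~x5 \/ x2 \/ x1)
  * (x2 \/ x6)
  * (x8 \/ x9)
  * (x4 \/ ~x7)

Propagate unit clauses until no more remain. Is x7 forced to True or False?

Unit clause (~x9) sets x9 = False.
In (x8 \/ x9), x9 is now false; x8 must hold, so x8 = True.
(~x8 \/ ~x4): since x8 = True, the clause reduces to (~x4). x4 = False.
(x4 \/ ~x7) with x4 = False leaves only ~x7, so x7 = False.

False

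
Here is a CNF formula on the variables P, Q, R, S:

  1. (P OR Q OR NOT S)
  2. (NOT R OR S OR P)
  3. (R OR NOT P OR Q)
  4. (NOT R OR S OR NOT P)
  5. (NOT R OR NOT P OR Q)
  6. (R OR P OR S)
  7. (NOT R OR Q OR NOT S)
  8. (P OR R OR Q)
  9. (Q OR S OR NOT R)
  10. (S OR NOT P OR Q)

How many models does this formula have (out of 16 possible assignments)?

5

Satisfying assignments:
  P=0 Q=1 R=0 S=1
  P=0 Q=1 R=1 S=1
  P=1 Q=1 R=0 S=0
  P=1 Q=1 R=0 S=1
  P=1 Q=1 R=1 S=1
Count: 5.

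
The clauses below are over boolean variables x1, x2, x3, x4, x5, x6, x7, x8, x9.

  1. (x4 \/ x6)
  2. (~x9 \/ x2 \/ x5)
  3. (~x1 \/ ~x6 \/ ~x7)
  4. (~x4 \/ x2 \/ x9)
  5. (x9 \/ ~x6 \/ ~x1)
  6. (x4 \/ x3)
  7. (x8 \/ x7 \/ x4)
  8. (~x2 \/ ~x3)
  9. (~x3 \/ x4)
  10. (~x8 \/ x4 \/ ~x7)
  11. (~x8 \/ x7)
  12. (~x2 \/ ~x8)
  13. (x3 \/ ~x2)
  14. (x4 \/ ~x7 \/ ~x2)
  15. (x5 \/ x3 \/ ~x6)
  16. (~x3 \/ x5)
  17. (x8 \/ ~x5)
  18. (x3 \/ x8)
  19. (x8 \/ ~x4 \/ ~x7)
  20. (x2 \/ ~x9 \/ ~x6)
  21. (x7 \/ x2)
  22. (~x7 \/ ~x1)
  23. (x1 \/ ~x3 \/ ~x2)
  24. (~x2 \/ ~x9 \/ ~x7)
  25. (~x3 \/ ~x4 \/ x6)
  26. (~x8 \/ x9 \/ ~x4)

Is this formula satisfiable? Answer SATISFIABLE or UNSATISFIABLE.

Try x1 = False.
The remaining clauses are satisfied by x2 = False, x3 = False, x4 = True, x5 = True, x6 = False, x7 = True, x8 = True, x9 = True.
So x1 = F  x2 = F  x3 = F  x4 = T  x5 = T  x6 = F  x7 = T  x8 = T  x9 = T is a satisfying assignment.

SATISFIABLE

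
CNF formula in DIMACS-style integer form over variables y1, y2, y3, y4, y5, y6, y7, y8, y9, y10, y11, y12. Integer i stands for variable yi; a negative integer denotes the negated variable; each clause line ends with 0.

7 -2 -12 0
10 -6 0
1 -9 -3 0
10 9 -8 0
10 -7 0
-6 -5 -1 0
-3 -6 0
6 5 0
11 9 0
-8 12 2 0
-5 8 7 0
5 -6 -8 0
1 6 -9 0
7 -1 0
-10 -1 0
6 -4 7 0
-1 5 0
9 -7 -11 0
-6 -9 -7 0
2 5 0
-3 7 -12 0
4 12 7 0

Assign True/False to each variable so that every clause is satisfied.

y1=F, y2=F, y3=F, y4=F, y5=T, y6=T, y7=F, y8=T, y9=T, y10=T, y11=F, y12=T

Check each clause:
  1. {¬y12, y7, ¬y2} — ¬y2 is true.
  2. {y10, ¬y6} — y10 is true.
  3. {¬y9, ¬y3, y1} — ¬y3 is true.
  4. {¬y8, y10, y9} — y9 is true.
  5. {y10, ¬y7} — ¬y7 is true.
  6. {¬y6, ¬y1, ¬y5} — ¬y1 is true.
  7. {¬y3, ¬y6} — ¬y3 is true.
  8. {y6, y5} — y5 is true.
  9. {y9, y11} — y9 is true.
  10. {y2, ¬y8, y12} — y12 is true.
  11. {y7, y8, ¬y5} — y8 is true.
  12. {¬y6, ¬y8, y5} — y5 is true.
  13. {y6, ¬y9, y1} — y6 is true.
  14. {¬y1, y7} — ¬y1 is true.
  15. {¬y10, ¬y1} — ¬y1 is true.
  16. {y6, ¬y4, y7} — ¬y4 is true.
  17. {¬y1, y5} — y5 is true.
  18. {¬y11, y9, ¬y7} — ¬y7 is true.
  19. {¬y9, ¬y6, ¬y7} — ¬y7 is true.
  20. {y5, y2} — y5 is true.
  21. {¬y3, y7, ¬y12} — ¬y3 is true.
  22. {y7, y12, y4} — y12 is true.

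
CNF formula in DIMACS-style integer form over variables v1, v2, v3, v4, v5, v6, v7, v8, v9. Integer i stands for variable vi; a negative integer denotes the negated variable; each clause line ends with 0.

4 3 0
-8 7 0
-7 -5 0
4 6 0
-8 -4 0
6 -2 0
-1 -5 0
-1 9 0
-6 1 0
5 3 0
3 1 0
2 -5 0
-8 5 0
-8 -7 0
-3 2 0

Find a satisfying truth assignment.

v1=T, v2=T, v3=T, v4=F, v5=F, v6=T, v7=F, v8=F, v9=T

v8 occurs only negated in the remaining clauses — set v8 = False.
v9 occurs only positively in the remaining clauses — set v9 = True.
Set v1 = True and propagate.
  then v5 is forced to False.
  then v3 is forced to True.
  then v2 is forced to True.
  then v6 is forced to True.
v4, v7 are now unconstrained; take v4 = False, v7 = False.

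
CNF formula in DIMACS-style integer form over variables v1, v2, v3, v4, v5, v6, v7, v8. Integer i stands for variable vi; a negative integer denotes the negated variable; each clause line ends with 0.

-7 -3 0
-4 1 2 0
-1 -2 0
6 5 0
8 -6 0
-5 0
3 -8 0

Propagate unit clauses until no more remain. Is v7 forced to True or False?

(NOT v5) is a unit clause: v5 = False.
(v5 OR v6): since v5 = False, the clause reduces to (v6). v6 = True.
(v8 OR NOT v6) with v6 = True leaves only v8, so v8 = True.
(v3 OR NOT v8) with v8 = True leaves only v3, so v3 = True.
(NOT v7 OR NOT v3): since v3 = True, the clause reduces to (NOT v7). v7 = False.

False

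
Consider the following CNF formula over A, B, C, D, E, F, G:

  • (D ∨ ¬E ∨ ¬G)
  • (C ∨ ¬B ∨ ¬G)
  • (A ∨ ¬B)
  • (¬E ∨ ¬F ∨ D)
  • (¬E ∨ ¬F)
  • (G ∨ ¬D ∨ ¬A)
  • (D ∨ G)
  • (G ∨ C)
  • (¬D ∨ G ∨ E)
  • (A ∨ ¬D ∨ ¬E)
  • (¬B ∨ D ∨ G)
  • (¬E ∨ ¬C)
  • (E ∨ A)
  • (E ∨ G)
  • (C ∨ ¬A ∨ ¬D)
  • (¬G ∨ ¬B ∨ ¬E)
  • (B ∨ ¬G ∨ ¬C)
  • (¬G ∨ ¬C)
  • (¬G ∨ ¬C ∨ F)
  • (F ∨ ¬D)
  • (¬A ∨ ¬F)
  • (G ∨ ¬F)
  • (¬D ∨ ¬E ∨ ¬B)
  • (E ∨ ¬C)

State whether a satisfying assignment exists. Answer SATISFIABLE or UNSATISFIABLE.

Try A = True.
  then F is forced to False.
  then D is forced to False.
  then G is forced to True.
  then E is forced to False.
  then C is forced to False.
  then B is forced to False.
So A=T  B=F  C=F  D=F  E=F  F=F  G=T is a satisfying assignment.

SATISFIABLE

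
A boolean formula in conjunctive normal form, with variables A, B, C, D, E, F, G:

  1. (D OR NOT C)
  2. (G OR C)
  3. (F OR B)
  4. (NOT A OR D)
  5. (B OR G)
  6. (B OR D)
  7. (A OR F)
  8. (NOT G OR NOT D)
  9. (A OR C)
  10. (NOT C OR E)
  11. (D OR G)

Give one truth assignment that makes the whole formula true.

B occurs only positively in the remaining clauses — set B = True.
E occurs only positively in the remaining clauses — set E = True.
Try A = False.
  then F is forced to True.
  then C is forced to True.
  then D is forced to True.
  then G is forced to False.

A=F  B=T  C=T  D=T  E=T  F=T  G=F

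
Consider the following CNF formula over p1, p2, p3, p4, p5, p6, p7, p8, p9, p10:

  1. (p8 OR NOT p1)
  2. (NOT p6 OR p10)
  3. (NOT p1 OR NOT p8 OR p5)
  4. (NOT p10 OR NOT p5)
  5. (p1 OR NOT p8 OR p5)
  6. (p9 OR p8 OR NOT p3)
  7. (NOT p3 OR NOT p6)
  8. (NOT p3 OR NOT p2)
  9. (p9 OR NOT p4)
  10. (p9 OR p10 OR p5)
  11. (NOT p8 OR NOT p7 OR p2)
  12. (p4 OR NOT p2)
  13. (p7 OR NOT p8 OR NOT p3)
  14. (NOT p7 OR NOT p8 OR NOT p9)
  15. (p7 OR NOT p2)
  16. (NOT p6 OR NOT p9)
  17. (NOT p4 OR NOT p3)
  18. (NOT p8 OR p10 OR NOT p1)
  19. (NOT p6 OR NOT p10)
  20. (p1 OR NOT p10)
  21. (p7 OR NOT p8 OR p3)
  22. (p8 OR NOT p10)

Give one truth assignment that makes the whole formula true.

p1=False  p2=True  p3=False  p4=True  p5=True  p6=False  p7=True  p8=False  p9=True  p10=False

Check each clause:
  1. (NOT p1 OR p8) — NOT p1 is true.
  2. (NOT p6 OR p10) — NOT p6 is true.
  3. (NOT p8 OR p5 OR NOT p1) — NOT p8 is true.
  4. (NOT p5 OR NOT p10) — NOT p10 is true.
  5. (p1 OR p5 OR NOT p8) — NOT p8 is true.
  6. (p9 OR NOT p3 OR p8) — p9 is true.
  7. (NOT p3 OR NOT p6) — NOT p6 is true.
  8. (NOT p2 OR NOT p3) — NOT p3 is true.
  9. (NOT p4 OR p9) — p9 is true.
  10. (p5 OR p10 OR p9) — p9 is true.
  11. (NOT p8 OR NOT p7 OR p2) — NOT p8 is true.
  12. (p4 OR NOT p2) — p4 is true.
  13. (p7 OR NOT p8 OR NOT p3) — NOT p8 is true.
  14. (NOT p9 OR NOT p7 OR NOT p8) — NOT p8 is true.
  15. (NOT p2 OR p7) — p7 is true.
  16. (NOT p6 OR NOT p9) — NOT p6 is true.
  17. (NOT p4 OR NOT p3) — NOT p3 is true.
  18. (NOT p1 OR NOT p8 OR p10) — NOT p8 is true.
  19. (NOT p6 OR NOT p10) — NOT p6 is true.
  20. (NOT p10 OR p1) — NOT p10 is true.
  21. (NOT p8 OR p7 OR p3) — NOT p8 is true.
  22. (p8 OR NOT p10) — NOT p10 is true.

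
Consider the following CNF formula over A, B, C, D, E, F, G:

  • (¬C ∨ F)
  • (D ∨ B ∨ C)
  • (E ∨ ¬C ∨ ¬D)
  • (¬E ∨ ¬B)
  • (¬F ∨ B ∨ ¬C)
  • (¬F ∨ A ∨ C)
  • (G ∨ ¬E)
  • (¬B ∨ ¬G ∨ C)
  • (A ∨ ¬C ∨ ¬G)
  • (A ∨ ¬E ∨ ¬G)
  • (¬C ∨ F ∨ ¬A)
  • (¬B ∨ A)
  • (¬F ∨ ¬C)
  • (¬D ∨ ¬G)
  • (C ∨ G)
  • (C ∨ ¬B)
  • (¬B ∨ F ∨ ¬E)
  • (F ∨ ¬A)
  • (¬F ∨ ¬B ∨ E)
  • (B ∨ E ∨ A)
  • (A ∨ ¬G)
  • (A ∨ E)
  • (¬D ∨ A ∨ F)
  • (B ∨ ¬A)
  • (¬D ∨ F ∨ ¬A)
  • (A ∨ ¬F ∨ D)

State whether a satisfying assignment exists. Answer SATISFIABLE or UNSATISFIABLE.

UNSATISFIABLE

A = True:
  propagation gives F=True, C=False, G=True, B=False; an empty clause results — contradiction.
A = False:
  propagation gives B=False, E=True, G=True; an empty clause results — contradiction.
Every branch closes, so no satisfying assignment exists.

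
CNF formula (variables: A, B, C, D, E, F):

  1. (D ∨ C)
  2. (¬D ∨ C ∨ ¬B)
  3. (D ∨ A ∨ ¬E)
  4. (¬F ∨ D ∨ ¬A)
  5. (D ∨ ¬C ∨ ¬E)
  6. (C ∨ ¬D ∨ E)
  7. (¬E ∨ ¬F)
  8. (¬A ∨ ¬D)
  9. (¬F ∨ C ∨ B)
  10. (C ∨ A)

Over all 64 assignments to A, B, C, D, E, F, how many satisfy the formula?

12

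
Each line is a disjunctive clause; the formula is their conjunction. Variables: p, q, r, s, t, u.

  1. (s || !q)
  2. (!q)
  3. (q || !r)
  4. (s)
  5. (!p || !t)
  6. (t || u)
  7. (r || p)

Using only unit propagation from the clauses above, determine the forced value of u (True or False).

True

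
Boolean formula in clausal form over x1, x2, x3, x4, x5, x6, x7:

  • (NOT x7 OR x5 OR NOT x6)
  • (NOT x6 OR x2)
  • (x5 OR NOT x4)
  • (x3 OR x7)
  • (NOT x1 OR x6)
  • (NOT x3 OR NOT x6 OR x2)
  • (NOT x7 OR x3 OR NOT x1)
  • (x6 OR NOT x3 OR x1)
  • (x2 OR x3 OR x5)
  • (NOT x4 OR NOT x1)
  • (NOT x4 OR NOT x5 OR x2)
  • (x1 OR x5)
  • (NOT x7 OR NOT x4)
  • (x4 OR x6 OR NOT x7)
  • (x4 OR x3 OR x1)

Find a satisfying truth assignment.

x1 = 1, x2 = 1, x3 = 1, x4 = 0, x5 = 0, x6 = 1, x7 = 0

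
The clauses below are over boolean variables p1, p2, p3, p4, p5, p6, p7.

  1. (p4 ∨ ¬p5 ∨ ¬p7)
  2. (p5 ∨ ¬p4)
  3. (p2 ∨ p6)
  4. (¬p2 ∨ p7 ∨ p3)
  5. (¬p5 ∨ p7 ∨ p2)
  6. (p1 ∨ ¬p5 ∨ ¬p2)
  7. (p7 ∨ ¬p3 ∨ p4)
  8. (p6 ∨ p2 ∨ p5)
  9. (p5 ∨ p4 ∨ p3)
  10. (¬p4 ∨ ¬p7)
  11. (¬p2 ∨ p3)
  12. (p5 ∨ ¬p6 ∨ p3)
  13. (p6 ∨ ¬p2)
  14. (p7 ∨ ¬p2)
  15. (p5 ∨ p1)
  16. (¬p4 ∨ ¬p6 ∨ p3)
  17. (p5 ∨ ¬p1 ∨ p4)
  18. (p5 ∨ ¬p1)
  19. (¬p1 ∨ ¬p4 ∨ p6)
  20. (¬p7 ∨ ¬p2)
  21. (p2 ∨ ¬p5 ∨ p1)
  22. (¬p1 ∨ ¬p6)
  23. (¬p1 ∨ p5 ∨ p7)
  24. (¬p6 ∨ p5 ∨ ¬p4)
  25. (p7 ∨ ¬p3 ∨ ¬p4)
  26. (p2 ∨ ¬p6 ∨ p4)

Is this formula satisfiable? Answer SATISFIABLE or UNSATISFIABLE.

UNSATISFIABLE

p5 = True:
  p2 = True:
    propagation gives p1=True, p3=True, p6=True; an empty clause results — contradiction.
  p2 = False:
    propagation gives p6=True, p7=True, p4=True; an empty clause results — contradiction.
p5 = False:
  propagation gives p4=False, p3=True, p7=True, p1=True; an empty clause results — contradiction.
Every branch closes, so no satisfying assignment exists.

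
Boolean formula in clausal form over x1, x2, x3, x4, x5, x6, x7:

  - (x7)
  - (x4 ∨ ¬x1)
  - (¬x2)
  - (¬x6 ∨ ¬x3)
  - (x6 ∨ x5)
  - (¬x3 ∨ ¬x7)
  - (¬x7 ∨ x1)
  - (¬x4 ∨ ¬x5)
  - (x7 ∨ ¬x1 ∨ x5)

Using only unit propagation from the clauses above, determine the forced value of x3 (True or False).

False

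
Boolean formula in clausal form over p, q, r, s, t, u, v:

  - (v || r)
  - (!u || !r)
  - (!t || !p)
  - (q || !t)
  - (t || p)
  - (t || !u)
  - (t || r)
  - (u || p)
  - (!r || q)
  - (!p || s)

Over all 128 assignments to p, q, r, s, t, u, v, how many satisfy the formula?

4

Satisfying assignments:
  p=F q=T r=F s=F t=T u=T v=T
  p=F q=T r=F s=T t=T u=T v=T
  p=T q=T r=T s=T t=F u=F v=F
  p=T q=T r=T s=T t=F u=F v=T
That's 4 in total.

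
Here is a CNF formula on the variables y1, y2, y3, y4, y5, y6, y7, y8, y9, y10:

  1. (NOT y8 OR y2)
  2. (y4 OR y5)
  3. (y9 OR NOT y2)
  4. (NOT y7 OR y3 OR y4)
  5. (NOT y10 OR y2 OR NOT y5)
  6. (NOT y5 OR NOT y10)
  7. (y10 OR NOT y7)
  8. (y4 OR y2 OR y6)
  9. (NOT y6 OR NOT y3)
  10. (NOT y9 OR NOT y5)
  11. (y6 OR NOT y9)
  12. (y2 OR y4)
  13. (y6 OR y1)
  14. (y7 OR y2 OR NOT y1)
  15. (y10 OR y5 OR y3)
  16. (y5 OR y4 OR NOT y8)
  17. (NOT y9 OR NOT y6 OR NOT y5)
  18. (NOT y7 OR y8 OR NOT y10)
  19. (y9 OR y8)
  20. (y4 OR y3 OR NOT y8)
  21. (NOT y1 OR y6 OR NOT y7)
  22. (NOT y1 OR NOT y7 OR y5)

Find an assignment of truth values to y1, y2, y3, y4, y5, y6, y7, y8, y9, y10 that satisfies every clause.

y1 = False, y2 = True, y3 = False, y4 = True, y5 = False, y6 = True, y7 = True, y8 = True, y9 = True, y10 = True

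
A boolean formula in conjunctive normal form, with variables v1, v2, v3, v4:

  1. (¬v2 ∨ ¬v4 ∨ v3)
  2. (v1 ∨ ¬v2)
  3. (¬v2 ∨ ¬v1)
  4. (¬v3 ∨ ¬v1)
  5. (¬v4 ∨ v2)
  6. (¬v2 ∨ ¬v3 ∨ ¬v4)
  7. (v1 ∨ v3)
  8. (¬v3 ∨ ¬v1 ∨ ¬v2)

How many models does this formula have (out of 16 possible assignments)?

2

Satisfying assignments:
  v1=0 v2=0 v3=1 v4=0
  v1=1 v2=0 v3=0 v4=0
Count: 2.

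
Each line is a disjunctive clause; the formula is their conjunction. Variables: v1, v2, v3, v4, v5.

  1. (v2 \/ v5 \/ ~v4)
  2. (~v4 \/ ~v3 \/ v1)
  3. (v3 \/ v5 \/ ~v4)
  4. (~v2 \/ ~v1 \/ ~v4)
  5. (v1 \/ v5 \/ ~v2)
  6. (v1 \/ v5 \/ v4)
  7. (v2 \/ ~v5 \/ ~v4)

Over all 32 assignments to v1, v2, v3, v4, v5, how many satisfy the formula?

Case analysis on v4 and v5:
  v4=1, v5=1: remaining (v1,v2,v3) ∈ {(0,1,0)} — 1.
  v4=1, v5=0: a clause becomes empty — 0.
  v4=0, v5=1: v1, v2, v3 free → 2^3 = 8.
  v4=0, v5=0: remaining (v1,v2,v3) ∈ {(1,0,0); (1,0,1); (1,1,0); (1,1,1)} — 4.
Total: 1 + 0 + 8 + 4 = 13.

13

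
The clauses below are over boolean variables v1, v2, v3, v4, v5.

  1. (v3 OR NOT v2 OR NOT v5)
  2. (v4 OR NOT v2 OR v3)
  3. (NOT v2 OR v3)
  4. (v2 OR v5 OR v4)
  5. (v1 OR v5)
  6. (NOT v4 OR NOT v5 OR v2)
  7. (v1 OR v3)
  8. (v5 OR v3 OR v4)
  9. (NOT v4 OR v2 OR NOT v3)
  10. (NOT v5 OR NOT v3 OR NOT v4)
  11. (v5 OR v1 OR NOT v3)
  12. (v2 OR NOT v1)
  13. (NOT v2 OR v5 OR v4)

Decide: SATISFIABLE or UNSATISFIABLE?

SATISFIABLE

Branch on v1: take v1 = False.
  then v5 is forced to True.
  then v3 is forced to True.
  then v4 is forced to False.
v2 is now unconstrained; take v2 = True.
So v1=False, v2=True, v3=True, v4=False, v5=True is a satisfying assignment.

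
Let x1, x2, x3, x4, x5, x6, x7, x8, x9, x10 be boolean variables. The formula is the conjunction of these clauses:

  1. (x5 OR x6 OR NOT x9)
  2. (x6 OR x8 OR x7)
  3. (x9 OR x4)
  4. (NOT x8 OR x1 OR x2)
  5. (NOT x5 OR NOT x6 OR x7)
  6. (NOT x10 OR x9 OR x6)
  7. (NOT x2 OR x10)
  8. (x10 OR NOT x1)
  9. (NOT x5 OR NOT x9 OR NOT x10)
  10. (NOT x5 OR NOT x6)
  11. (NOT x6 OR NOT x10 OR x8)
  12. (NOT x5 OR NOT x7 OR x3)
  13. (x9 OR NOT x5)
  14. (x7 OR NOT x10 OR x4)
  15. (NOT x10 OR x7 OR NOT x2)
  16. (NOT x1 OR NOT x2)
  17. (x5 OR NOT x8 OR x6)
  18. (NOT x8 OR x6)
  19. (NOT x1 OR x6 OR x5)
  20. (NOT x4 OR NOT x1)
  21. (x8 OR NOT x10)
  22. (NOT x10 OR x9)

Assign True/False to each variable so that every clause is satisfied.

x1 = 0, x2 = 0, x3 = 0, x4 = 0, x5 = 0, x6 = 1, x7 = 0, x8 = 0, x9 = 1, x10 = 0

Check each clause:
  1. (x5 OR x6 OR NOT x9) — x6 is true.
  2. (x8 OR x6 OR x7) — x6 is true.
  3. (x9 OR x4) — x9 is true.
  4. (x2 OR NOT x8 OR x1) — NOT x8 is true.
  5. (x7 OR NOT x5 OR NOT x6) — NOT x5 is true.
  6. (NOT x10 OR x9 OR x6) — x9 is true.
  7. (x10 OR NOT x2) — NOT x2 is true.
  8. (NOT x1 OR x10) — NOT x1 is true.
  9. (NOT x9 OR NOT x10 OR NOT x5) — NOT x5 is true.
  10. (NOT x6 OR NOT x5) — NOT x5 is true.
  11. (x8 OR NOT x6 OR NOT x10) — NOT x10 is true.
  12. (NOT x7 OR x3 OR NOT x5) — NOT x7 is true.
  13. (x9 OR NOT x5) — x9 is true.
  14. (NOT x10 OR x4 OR x7) — NOT x10 is true.
  15. (x7 OR NOT x10 OR NOT x2) — NOT x10 is true.
  16. (NOT x1 OR NOT x2) — NOT x2 is true.
  17. (x6 OR NOT x8 OR x5) — NOT x8 is true.
  18. (NOT x8 OR x6) — NOT x8 is true.
  19. (NOT x1 OR x5 OR x6) — x6 is true.
  20. (NOT x4 OR NOT x1) — NOT x4 is true.
  21. (NOT x10 OR x8) — NOT x10 is true.
  22. (x9 OR NOT x10) — x9 is true.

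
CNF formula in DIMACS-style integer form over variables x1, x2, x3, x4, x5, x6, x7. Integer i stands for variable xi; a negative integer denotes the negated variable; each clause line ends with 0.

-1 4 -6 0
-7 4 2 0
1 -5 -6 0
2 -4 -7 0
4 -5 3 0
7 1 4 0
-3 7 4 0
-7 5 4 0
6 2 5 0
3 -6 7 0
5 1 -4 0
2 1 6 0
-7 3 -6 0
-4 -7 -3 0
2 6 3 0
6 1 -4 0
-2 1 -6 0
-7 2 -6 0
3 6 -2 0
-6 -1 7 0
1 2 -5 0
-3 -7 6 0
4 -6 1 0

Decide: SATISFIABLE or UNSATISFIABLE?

Branch on x1: take x1 = True.
Try x2 = True.
Branch on x3: take x3 = True.
The remaining clauses are satisfied by x4 = True, x5 = True, x6 = False, x7 = False.
So x1=T, x2=T, x3=T, x4=T, x5=T, x6=F, x7=F is a satisfying assignment.

SATISFIABLE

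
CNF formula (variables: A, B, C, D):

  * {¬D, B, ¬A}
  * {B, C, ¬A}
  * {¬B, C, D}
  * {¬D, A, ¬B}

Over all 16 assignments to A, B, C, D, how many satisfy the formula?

9

Split on B, then A.
  B=1, A=1: remaining (C,D) ∈ {(0,1); (1,0); (1,1)} — 3.
  B=1, A=0: remaining (C,D) ∈ {(1,0)} — 1.
  B=0, A=1: remaining (C,D) ∈ {(1,0)} — 1.
  B=0, A=0: remaining (C,D) ∈ {(0,0); (0,1); (1,0); (1,1)} — 4.
Total: 3 + 1 + 1 + 4 = 9.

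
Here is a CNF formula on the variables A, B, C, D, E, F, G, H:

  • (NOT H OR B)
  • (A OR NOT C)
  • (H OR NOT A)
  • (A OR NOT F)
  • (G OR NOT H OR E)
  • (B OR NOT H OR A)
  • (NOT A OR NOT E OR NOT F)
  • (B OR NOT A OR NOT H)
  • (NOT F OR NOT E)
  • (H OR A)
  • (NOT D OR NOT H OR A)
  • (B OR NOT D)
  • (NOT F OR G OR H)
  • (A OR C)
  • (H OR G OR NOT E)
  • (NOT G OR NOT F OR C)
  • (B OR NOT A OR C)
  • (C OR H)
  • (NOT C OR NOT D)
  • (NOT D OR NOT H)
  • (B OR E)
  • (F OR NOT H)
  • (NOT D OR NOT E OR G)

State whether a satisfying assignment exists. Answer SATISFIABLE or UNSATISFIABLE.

SATISFIABLE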